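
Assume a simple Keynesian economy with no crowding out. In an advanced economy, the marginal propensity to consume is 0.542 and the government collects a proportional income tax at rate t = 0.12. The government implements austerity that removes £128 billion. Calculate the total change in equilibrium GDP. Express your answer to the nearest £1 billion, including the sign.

−£245 billion

Government-spending multiplier = 1/(1 − c(1−t)) = 1/(1 − 0.542×0.88) = 1/0.52304 ≈ 1.912.
ΔY = k × ΔG = (−£128 billion) / 0.52304 ≈ −£245 billion.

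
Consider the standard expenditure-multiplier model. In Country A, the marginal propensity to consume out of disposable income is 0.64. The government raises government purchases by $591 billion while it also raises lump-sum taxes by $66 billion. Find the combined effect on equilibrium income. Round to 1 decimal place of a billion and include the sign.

+$1,524.3 billion

Expenditure multiplier = 1/(1 − MPC) = 1/(1 − 0.64) = 1/0.36 ≈ 2.778.
ΔG contributes k·ΔG = (+$591 billion) / 0.36 ≈ +$1,641.7 billion.
ΔT of +$66 billion changes first-round spending by −c·ΔT = −$42.24 billion, contributing k·(−c·ΔT) = (−$42.24 billion) / 0.36 ≈ −$117.3 billion.
Net ΔY = k(ΔG − c·ΔT) = (+$548.76 billion) / 0.36 ≈ +$1,524.3 billion.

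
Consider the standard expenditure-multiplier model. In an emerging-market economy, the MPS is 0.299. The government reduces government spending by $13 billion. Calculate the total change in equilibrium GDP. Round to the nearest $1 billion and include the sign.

−$43 billion

MPC = 1 − MPS = 1 − 0.299 = 0.701.
Spending multiplier = 1/(1 − MPC) = 1/(1 − 0.701) = 1/0.299 ≈ 3.344.
ΔY = k × ΔG = (−$13 billion) / 0.299 ≈ −$43 billion.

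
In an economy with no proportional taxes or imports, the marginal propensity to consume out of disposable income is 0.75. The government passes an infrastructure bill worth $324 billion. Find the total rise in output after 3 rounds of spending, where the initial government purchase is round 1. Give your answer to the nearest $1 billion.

Round 1 adds ΔG = $324 billion; each later round is MPC = 0.75 times the previous.
After 3 rounds: 324 + 243 + 182.25 = ΔG·(1 − c^3)/(1 − c) = 324 × (1 − 0.421875)/0.25 ≈ $749 billion.

$749 billion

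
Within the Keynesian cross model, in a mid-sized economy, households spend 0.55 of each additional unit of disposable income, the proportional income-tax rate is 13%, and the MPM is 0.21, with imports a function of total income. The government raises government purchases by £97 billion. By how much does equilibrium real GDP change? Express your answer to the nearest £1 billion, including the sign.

+£133 billion

Spending multiplier = 1/(1 − c(1−t) + m) = 1/(1 − 0.55×0.87 + 0.21) = 1/0.7315 ≈ 1.367.
ΔY = k × ΔG = (+£97 billion) / 0.7315 ≈ +£133 billion.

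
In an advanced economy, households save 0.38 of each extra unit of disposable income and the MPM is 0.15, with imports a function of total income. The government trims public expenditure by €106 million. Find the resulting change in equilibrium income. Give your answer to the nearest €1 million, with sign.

−€200 million

MPC = 1 − MPS = 1 − 0.38 = 0.62.
Expenditure multiplier = 1/(1 − c + m) = 1/(1 − 0.62 + 0.15) = 1/0.53 ≈ 1.887.
ΔY = k × ΔG = (−€106 million) / 0.53 = −€200 million.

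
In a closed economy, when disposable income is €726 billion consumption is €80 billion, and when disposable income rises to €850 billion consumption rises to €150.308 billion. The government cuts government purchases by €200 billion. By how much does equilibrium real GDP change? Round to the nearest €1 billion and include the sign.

MPC = ΔC/ΔYd = (150.308 − 80)/(850 − 726) = 70.308/124 = 0.567.
Government-spending multiplier = 1/(1 − MPC) = 1/(1 − 0.567) = 1/0.433 ≈ 2.309.
ΔY = k × ΔG = (−€200 billion) / 0.433 ≈ −€462 billion.

−€462 billion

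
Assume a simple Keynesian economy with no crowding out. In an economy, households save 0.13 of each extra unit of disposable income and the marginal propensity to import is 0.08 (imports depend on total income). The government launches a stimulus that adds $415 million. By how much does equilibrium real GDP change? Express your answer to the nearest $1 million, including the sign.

MPC = 1 − MPS = 1 − 0.13 = 0.87.
Spending multiplier = 1/(1 − c + m) = 1/(1 − 0.87 + 0.08) = 1/0.21 ≈ 4.762.
ΔY = k × ΔG = (+$415 million) / 0.21 ≈ +$1,976 million.

+$1,976 million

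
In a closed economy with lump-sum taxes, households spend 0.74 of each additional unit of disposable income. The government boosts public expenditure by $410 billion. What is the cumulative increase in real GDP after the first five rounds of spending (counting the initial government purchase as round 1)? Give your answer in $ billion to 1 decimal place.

Round 1 adds ΔG = $410 billion; each later round is MPC = 0.74 times the previous.
After 5 rounds: 410 + 303.4 + 224.516 + 166.14184 + 122.9449616 = ΔG·(1 − c^5)/(1 − c) = 410 × (1 − 0.2219006624)/0.26 ≈ $1,227 billion.

$1,227.0 billion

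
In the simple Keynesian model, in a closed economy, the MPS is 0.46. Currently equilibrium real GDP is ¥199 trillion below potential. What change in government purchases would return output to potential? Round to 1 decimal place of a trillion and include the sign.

+¥91.5 trillion

MPC = 1 − MPS = 1 − 0.46 = 0.54.
Spending multiplier = 1/(1 − MPC) = 1/(1 − 0.54) = 1/0.46 ≈ 2.174.
Need ΔY = +¥199 trillion, so ΔG = ΔY/k = (+¥199 trillion) × 0.46 ≈ +¥91.5 trillion.
The government should increase government purchases by ¥91.5 trillion.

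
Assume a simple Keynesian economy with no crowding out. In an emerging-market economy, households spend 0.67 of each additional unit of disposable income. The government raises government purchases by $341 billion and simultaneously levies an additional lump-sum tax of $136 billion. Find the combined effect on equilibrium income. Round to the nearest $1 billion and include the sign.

Expenditure multiplier = 1/(1 − MPC) = 1/(1 − 0.67) = 1/0.33 ≈ 3.03.
ΔG contributes k·ΔG = (+$341 billion) / 0.33 ≈ +$1,033.3 billion.
ΔT of +$136 billion changes first-round spending by −c·ΔT = −$91.12 billion, contributing k·(−c·ΔT) = (−$91.12 billion) / 0.33 ≈ −$276.1 billion.
Net ΔY = k(ΔG − c·ΔT) = (+$249.88 billion) / 0.33 ≈ +$757 billion.

+$757 billion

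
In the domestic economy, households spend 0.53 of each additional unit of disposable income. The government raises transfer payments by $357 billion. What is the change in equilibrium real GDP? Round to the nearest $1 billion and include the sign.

The transfer change shifts disposable income by +$357 billion, so first-round consumption changes by c·ΔTR = 0.53 × (+$357 billion) = +$189.21 billion.
Expenditure multiplier = 1/(1 − MPC) = 1/(1 − 0.53) = 1/0.47 ≈ 2.128.
The transfer multiplier is c × k ≈ 1.128, so ΔY = k × (c·ΔTR) = (+$189.21 billion) / 0.47 ≈ +$403 billion.

+$403 billion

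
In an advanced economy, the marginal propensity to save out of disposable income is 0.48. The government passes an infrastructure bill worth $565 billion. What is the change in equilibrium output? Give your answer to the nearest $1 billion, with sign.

+$1,177 billion

MPC = 1 − MPS = 1 − 0.48 = 0.52.
Spending multiplier = 1/(1 − MPC) = 1/(1 − 0.52) = 1/0.48 ≈ 2.083.
ΔY = k × ΔG = (+$565 billion) / 0.48 ≈ +$1,177 billion.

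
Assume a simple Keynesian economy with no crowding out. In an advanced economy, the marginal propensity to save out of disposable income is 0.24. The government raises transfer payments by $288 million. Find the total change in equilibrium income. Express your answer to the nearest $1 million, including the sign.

+$912 million

MPC = 1 − MPS = 1 − 0.24 = 0.76.
The transfer change shifts disposable income by +$288 million, so first-round consumption changes by c·ΔTR = 0.76 × (+$288 million) = +$218.88 million.
Expenditure multiplier = 1/(1 − MPC) = 1/(1 − 0.76) = 1/0.24 ≈ 4.167.
The transfer multiplier is c × k ≈ 3.167, so ΔY = k × (c·ΔTR) = (+$218.88 million) / 0.24 = +$912 million.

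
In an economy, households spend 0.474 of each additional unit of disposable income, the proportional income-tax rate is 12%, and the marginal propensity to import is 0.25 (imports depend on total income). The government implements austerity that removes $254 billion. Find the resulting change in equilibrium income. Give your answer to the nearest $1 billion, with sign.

−$305 billion

Spending multiplier = 1/(1 − c(1−t) + m) = 1/(1 − 0.474×0.88 + 0.25) = 1/0.83288 ≈ 1.201.
ΔY = k × ΔG = (−$254 billion) / 0.83288 ≈ −$305 billion.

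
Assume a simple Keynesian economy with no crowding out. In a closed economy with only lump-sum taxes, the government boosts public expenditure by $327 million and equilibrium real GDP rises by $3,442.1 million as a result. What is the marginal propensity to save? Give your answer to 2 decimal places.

0.10

Implied spending multiplier k = ΔY/ΔG = 3,442.1/327 ≈ 10.5263.
Since k = 1/(1 − MPC), MPC = 1 − 1/k = 1 − ΔG/ΔY = 1 − 327/3,442.1 ≈ 0.90.
MPS = 1 − MPC = 0.10.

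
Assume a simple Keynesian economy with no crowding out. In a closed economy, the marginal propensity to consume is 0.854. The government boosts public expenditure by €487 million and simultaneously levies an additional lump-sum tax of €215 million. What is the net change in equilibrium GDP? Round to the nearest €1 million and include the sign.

Expenditure multiplier = 1/(1 − MPC) = 1/(1 − 0.854) = 1/0.146 ≈ 6.849.
ΔG contributes k·ΔG = (+€487 million) / 0.146 ≈ +€3,335.6 million.
ΔT of +€215 million changes first-round spending by −c·ΔT = −€183.61 million, contributing k·(−c·ΔT) = (−€183.61 million) / 0.146 ≈ −€1,257.6 million.
Net ΔY = k(ΔG − c·ΔT) = (+€303.39 million) / 0.146 ≈ +€2,078 million.

+€2,078 million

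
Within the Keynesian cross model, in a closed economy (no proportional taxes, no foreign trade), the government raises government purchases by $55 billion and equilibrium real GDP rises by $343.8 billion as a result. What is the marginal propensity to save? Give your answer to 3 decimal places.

0.160

Implied spending multiplier k = ΔY/ΔG = 343.8/55 ≈ 6.2509.
Since k = 1/(1 − MPC), MPC = 1 − 1/k = 1 − ΔG/ΔY = 1 − 55/343.8 ≈ 0.840.
MPS = 1 − MPC = 0.160.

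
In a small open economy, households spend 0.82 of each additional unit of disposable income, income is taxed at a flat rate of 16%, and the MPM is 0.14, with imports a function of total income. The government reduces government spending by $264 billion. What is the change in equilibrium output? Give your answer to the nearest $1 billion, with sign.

Expenditure multiplier = 1/(1 − c(1−t) + m) = 1/(1 − 0.82×0.84 + 0.14) = 1/0.4512 ≈ 2.216.
ΔY = k × ΔG = (−$264 billion) / 0.4512 ≈ −$585 billion.

−$585 billion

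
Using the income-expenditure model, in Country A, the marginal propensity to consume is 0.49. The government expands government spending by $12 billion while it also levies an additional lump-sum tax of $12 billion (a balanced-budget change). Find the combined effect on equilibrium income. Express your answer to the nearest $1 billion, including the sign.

Expenditure multiplier = 1/(1 − MPC) = 1/(1 − 0.49) = 1/0.51 ≈ 1.961.
ΔG contributes k·ΔG = (+$12 billion) / 0.51 ≈ +$23.5 billion.
ΔT of +$12 billion changes first-round spending by −c·ΔT = −$5.88 billion, contributing k·(−c·ΔT) = (−$5.88 billion) / 0.51 ≈ −$11.5 billion.
With ΔG = ΔT and no other leakages, the balanced-budget multiplier is 1, so ΔY = ΔG = +$12 billion.

+$12 billion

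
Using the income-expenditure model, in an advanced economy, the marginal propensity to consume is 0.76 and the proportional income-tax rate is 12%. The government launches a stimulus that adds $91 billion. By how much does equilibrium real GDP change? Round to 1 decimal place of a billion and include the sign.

+$274.8 billion

Government-spending multiplier = 1/(1 − c(1−t)) = 1/(1 − 0.76×0.88) = 1/0.3312 ≈ 3.019.
ΔY = k × ΔG = (+$91 billion) / 0.3312 ≈ +$274.8 billion.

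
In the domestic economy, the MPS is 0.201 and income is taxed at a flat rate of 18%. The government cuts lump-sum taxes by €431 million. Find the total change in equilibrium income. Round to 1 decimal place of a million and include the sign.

+€998.7 million

MPC = 1 − MPS = 1 − 0.201 = 0.799.
A lump-sum tax change of −€431 million shifts disposable income by +€431 million; first-round consumption changes by −c × ΔT = −0.799 × (−€431 million) = +€344.369 million.
Expenditure multiplier = 1/(1 − c(1−t)) = 1/(1 − 0.799×0.82) = 1/0.34482 ≈ 2.9.
The tax multiplier is −c × k ≈ −2.317, so ΔY = k × (−c·ΔT) = (+€344.369 million) / 0.34482 ≈ +€998.7 million.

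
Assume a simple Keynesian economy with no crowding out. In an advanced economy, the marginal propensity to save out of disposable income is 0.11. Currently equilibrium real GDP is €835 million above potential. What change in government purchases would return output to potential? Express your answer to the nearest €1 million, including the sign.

−€92 million

MPC = 1 − MPS = 1 − 0.11 = 0.89.
Spending multiplier = 1/(1 − MPC) = 1/(1 − 0.89) = 1/0.11 ≈ 9.091.
Need ΔY = −€835 million, so ΔG = ΔY/k = (−€835 million) × 0.11 ≈ −€92 million.
The government should cut government purchases by €92 million.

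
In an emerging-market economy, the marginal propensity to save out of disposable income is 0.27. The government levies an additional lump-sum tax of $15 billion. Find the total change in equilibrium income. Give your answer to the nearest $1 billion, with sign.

−$41 billion

MPC = 1 − MPS = 1 − 0.27 = 0.73.
A lump-sum tax change of +$15 billion shifts disposable income by −$15 billion; first-round consumption changes by −c × ΔT = −0.73 × (+$15 billion) = −$10.95 billion.
Expenditure multiplier = 1/(1 − MPC) = 1/(1 − 0.73) = 1/0.27 ≈ 3.704.
The tax multiplier is −c × k ≈ −2.704, so ΔY = k × (−c·ΔT) = (−$10.95 billion) / 0.27 ≈ −$41 billion.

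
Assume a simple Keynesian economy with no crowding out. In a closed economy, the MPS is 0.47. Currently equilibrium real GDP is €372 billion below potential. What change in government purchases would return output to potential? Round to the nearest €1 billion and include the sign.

MPC = 1 − MPS = 1 − 0.47 = 0.53.
Spending multiplier = 1/(1 − MPC) = 1/(1 − 0.53) = 1/0.47 ≈ 2.128.
Need ΔY = +€372 billion, so ΔG = ΔY/k = (+€372 billion) × 0.47 ≈ +€175 billion.
The government should increase government purchases by €175 billion.

+€175 billion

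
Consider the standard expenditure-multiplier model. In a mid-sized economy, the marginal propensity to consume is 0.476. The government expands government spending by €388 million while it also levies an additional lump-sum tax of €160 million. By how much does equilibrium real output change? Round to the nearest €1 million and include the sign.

Expenditure multiplier = 1/(1 − MPC) = 1/(1 − 0.476) = 1/0.524 ≈ 1.908.
ΔG contributes k·ΔG = (+€388 million) / 0.524 ≈ +€740.5 million.
ΔT of +€160 million changes first-round spending by −c·ΔT = −€76.16 million, contributing k·(−c·ΔT) = (−€76.16 million) / 0.524 ≈ −€145.3 million.
Net ΔY = k(ΔG − c·ΔT) = (+€311.84 million) / 0.524 ≈ +€595 million.

+€595 million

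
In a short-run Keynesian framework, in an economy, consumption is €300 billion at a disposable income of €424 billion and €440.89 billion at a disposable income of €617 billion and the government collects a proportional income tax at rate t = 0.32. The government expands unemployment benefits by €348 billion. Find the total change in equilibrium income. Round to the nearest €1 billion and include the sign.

+€504 billion

MPC = ΔC/ΔYd = (440.89 − 300)/(617 − 424) = 140.89/193 = 0.73.
The transfer change shifts disposable income by +€348 billion, so first-round consumption changes by c·ΔTR = 0.73 × (+€348 billion) = +€254.04 billion.
Expenditure multiplier = 1/(1 − c(1−t)) = 1/(1 − 0.73×0.68) = 1/0.5036 ≈ 1.986.
The transfer multiplier is c × k ≈ 1.45, so ΔY = k × (c·ΔTR) = (+€254.04 billion) / 0.5036 ≈ +€504 billion.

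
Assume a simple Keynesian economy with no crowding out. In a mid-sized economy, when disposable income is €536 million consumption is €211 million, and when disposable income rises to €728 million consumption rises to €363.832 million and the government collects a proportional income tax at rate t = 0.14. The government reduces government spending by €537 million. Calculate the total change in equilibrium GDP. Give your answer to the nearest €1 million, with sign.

−€1,702 million

MPC = ΔC/ΔYd = (363.832 − 211)/(728 − 536) = 152.832/192 = 0.796.
Spending multiplier = 1/(1 − c(1−t)) = 1/(1 − 0.796×0.86) = 1/0.31544 ≈ 3.17.
ΔY = k × ΔG = (−€537 million) / 0.31544 ≈ −€1,702 million.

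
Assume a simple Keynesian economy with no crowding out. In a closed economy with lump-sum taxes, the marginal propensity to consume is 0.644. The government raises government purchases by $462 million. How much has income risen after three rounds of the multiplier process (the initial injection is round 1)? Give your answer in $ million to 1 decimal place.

$951.1 million

Round 1 adds ΔG = $462 million; each later round is MPC = 0.644 times the previous.
After 3 rounds: 462 + 297.528 + 191.608032 = ΔG·(1 − c^3)/(1 − c) = 462 × (1 − 0.267089984)/0.356 ≈ $951.1 million.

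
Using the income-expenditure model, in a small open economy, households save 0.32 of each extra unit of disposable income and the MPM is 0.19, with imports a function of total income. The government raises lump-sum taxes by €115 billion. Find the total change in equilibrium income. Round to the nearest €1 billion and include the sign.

MPC = 1 − MPS = 1 − 0.32 = 0.68.
A lump-sum tax change of +€115 billion shifts disposable income by −€115 billion; first-round consumption changes by −c × ΔT = −0.68 × (+€115 billion) = −€78.2 billion.
Expenditure multiplier = 1/(1 − c + m) = 1/(1 − 0.68 + 0.19) = 1/0.51 ≈ 1.961.
The tax multiplier is −c × k ≈ −1.333, so ΔY = k × (−c·ΔT) = (−€78.2 billion) / 0.51 ≈ −€153 billion.

−€153 billion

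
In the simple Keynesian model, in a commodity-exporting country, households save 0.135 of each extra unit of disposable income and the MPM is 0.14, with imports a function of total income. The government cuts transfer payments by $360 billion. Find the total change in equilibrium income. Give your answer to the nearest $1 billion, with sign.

MPC = 1 − MPS = 1 − 0.135 = 0.865.
The transfer change shifts disposable income by −$360 billion, so first-round consumption changes by c·ΔTR = 0.865 × (−$360 billion) = −$311.4 billion.
Expenditure multiplier = 1/(1 − c + m) = 1/(1 − 0.865 + 0.14) = 1/0.275 ≈ 3.636.
The transfer multiplier is c × k ≈ 3.145, so ΔY = k × (c·ΔTR) = (−$311.4 billion) / 0.275 ≈ −$1,132 billion.

−$1,132 billion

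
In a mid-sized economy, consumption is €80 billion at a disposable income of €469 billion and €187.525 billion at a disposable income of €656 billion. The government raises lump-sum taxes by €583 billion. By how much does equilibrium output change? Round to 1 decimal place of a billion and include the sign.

MPC = ΔC/ΔYd = (187.525 − 80)/(656 − 469) = 107.525/187 = 0.575.
A lump-sum tax change of +€583 billion shifts disposable income by −€583 billion; first-round consumption changes by −c × ΔT = −0.575 × (+€583 billion) = −€335.225 billion.
Expenditure multiplier = 1/(1 − MPC) = 1/(1 − 0.575) = 1/0.425 ≈ 2.353.
The tax multiplier is −c × k ≈ −1.353, so ΔY = k × (−c·ΔT) = (−€335.225 billion) / 0.425 ≈ −€788.8 billion.

−€788.8 billion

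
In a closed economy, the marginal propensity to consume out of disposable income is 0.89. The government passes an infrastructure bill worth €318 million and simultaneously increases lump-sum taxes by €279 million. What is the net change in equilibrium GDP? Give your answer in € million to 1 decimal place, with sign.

Expenditure multiplier = 1/(1 − MPC) = 1/(1 − 0.89) = 1/0.11 ≈ 9.091.
ΔG contributes k·ΔG = (+€318 million) / 0.11 ≈ +€2,890.9 million.
ΔT of +€279 million changes first-round spending by −c·ΔT = −€248.31 million, contributing k·(−c·ΔT) = (−€248.31 million) / 0.11 ≈ −€2,257.4 million.
Net ΔY = k(ΔG − c·ΔT) = (+€69.69 million) / 0.11 ≈ +€633.5 million.

+€633.5 million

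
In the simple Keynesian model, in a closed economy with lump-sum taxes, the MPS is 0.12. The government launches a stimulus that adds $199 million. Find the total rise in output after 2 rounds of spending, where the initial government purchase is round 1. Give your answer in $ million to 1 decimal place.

$374.1 million

MPC = 1 − MPS = 1 − 0.12 = 0.88.
Round 1 adds ΔG = $199 million; each later round is MPC = 0.88 times the previous.
After 2 rounds: 199 + 175.12 = ΔG·(1 − c^2)/(1 − c) = 199 × (1 − 0.7744)/0.12 ≈ $374.1 million.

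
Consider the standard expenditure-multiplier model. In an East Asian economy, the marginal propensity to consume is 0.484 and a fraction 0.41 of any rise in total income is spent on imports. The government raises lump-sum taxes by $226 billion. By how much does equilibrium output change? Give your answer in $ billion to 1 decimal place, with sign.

A lump-sum tax change of +$226 billion shifts disposable income by −$226 billion; first-round consumption changes by −c × ΔT = −0.484 × (+$226 billion) = −$109.384 billion.
Expenditure multiplier = 1/(1 − c + m) = 1/(1 − 0.484 + 0.41) = 1/0.926 ≈ 1.08.
The tax multiplier is −c × k ≈ −0.523, so ΔY = k × (−c·ΔT) = (−$109.384 billion) / 0.926 ≈ −$118.1 billion.

−$118.1 billion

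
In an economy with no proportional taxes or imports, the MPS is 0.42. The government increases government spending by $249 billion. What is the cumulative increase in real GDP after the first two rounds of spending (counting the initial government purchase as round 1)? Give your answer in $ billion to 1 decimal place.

$393.4 billion

MPC = 1 − MPS = 1 − 0.42 = 0.58.
Round 1 adds ΔG = $249 billion; each later round is MPC = 0.58 times the previous.
After 2 rounds: 249 + 144.42 = ΔG·(1 − c^2)/(1 − c) = 249 × (1 − 0.3364)/0.42 ≈ $393.4 billion.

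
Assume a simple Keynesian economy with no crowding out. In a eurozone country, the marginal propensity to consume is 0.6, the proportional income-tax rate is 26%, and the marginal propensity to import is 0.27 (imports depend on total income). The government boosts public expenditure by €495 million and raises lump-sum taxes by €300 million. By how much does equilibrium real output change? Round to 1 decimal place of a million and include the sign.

Expenditure multiplier = 1/(1 − c(1−t) + m) = 1/(1 − 0.6×0.74 + 0.27) = 1/0.826 ≈ 1.211.
ΔG contributes k·ΔG = (+€495 million) / 0.826 ≈ +€599.3 million.
ΔT of +€300 million changes first-round spending by −c·ΔT = −€180 million, contributing k·(−c·ΔT) = (−€180 million) / 0.826 ≈ −€217.9 million.
Net ΔY = k(ΔG − c·ΔT) = (+€315 million) / 0.826 ≈ +€381.4 million.

+€381.4 million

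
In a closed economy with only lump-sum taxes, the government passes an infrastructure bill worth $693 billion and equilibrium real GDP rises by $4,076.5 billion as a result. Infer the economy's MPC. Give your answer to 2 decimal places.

0.83

Implied spending multiplier k = ΔY/ΔG = 4,076.5/693 ≈ 5.8824.
Since k = 1/(1 − MPC), MPC = 1 − 1/k = 1 − ΔG/ΔY = 1 − 693/4,076.5 ≈ 0.83.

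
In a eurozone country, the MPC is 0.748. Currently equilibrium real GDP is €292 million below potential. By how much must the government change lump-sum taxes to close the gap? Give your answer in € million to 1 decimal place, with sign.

Spending multiplier = 1/(1 − MPC) = 1/(1 − 0.748) = 1/0.252 ≈ 3.968.
Tax multiplier = −c·k = −0.748/0.252 ≈ −2.968. Need ΔY = +€292 million, so ΔT = ΔY/(−c·k) = −(+€292 million) × 0.252 / 0.748 ≈ −€98.4 million.
The government should cut lump-sum taxes by €98.4 million.

−€98.4 million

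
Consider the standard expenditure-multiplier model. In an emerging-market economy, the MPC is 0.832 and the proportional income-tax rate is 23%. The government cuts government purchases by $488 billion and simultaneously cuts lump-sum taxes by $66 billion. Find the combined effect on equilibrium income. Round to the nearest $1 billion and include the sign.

−$1,205 billion

Expenditure multiplier = 1/(1 − c(1−t)) = 1/(1 − 0.832×0.77) = 1/0.35936 ≈ 2.783.
ΔG contributes k·ΔG = (−$488 billion) / 0.35936 ≈ −$1,358 billion.
ΔT of −$66 billion changes first-round spending by −c·ΔT = +$54.912 billion, contributing k·(−c·ΔT) = (+$54.912 billion) / 0.35936 ≈ +$152.8 billion.
Net ΔY = k(ΔG − c·ΔT) = (−$433.088 billion) / 0.35936 ≈ −$1,205 billion.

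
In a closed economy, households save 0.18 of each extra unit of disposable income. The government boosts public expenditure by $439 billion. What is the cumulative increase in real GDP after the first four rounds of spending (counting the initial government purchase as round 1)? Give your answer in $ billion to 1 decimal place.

$1,336.2 billion

MPC = 1 − MPS = 1 − 0.18 = 0.82.
Round 1 adds ΔG = $439 billion; each later round is MPC = 0.82 times the previous.
After 4 rounds: 439 + 359.98 + 295.1836 + 242.050552 = ΔG·(1 − c^4)/(1 − c) = 439 × (1 − 0.45212176)/0.18 ≈ $1,336.2 billion.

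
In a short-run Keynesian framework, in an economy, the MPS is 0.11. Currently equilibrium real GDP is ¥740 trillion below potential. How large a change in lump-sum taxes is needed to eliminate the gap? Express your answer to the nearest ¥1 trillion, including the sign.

MPC = 1 − MPS = 1 − 0.11 = 0.89.
Spending multiplier = 1/(1 − MPC) = 1/(1 − 0.89) = 1/0.11 ≈ 9.091.
Tax multiplier = −c·k = −0.89/0.11 ≈ −8.091. Need ΔY = +¥740 trillion, so ΔT = ΔY/(−c·k) = −(+¥740 trillion) × 0.11 / 0.89 ≈ −¥91 trillion.
The government should cut lump-sum taxes by ¥91 trillion.

−¥91 trillion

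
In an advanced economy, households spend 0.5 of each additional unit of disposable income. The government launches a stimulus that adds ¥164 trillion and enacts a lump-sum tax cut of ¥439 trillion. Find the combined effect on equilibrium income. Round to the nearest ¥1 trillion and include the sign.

Expenditure multiplier = 1/(1 − MPC) = 1/(1 − 0.5) = 1/0.5 = 2.
ΔG contributes k·ΔG = (+¥164 trillion) / 0.5 = +¥328 trillion.
ΔT of −¥439 trillion changes first-round spending by −c·ΔT = +¥219.5 trillion, contributing k·(−c·ΔT) = (+¥219.5 trillion) / 0.5 = +¥439 trillion.
Net ΔY = k(ΔG − c·ΔT) = (+¥383.5 trillion) / 0.5 = +¥767 trillion.

+¥767 trillion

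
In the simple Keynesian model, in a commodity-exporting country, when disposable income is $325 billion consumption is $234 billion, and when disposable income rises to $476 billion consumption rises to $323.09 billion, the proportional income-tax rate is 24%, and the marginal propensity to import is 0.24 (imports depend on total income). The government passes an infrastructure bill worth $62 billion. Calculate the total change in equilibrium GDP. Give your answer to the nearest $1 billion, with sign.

MPC = ΔC/ΔYd = (323.09 − 234)/(476 − 325) = 89.09/151 = 0.59.
Expenditure multiplier = 1/(1 − c(1−t) + m) = 1/(1 − 0.59×0.76 + 0.24) = 1/0.7916 ≈ 1.263.
ΔY = k × ΔG = (+$62 billion) / 0.7916 ≈ +$78 billion.

+$78 billion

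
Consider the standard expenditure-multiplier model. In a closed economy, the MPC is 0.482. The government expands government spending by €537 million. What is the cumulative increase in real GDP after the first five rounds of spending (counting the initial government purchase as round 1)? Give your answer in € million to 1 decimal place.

€1,009.7 million

Round 1 adds ΔG = €537 million; each later round is MPC = 0.482 times the previous.
After 5 rounds: 537 + 258.834 + 124.757988 + 60.133350216 + 28.984274804112 = ΔG·(1 − c^5)/(1 − c) = 537 × (1 − 0.026015680550432)/0.518 ≈ €1,009.7 million.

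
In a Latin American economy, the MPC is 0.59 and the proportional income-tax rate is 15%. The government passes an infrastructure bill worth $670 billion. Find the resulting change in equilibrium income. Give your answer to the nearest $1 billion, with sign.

+$1,344 billion

Spending multiplier = 1/(1 − c(1−t)) = 1/(1 − 0.59×0.85) = 1/0.4985 ≈ 2.006.
ΔY = k × ΔG = (+$670 billion) / 0.4985 ≈ +$1,344 billion.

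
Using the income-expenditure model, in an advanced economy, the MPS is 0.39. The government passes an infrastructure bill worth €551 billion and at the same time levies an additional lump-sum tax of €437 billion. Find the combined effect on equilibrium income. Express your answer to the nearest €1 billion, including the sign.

+€729 billion

MPC = 1 − MPS = 1 − 0.39 = 0.61.
Expenditure multiplier = 1/(1 − MPC) = 1/(1 − 0.61) = 1/0.39 ≈ 2.564.
ΔG contributes k·ΔG = (+€551 billion) / 0.39 ≈ +€1,412.8 billion.
ΔT of +€437 billion changes first-round spending by −c·ΔT = −€266.57 billion, contributing k·(−c·ΔT) = (−€266.57 billion) / 0.39 ≈ −€683.5 billion.
Net ΔY = k(ΔG − c·ΔT) = (+€284.43 billion) / 0.39 ≈ +€729 billion.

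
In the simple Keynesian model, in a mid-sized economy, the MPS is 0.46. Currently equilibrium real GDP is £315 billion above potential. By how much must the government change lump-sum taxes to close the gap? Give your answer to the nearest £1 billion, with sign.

+£268 billion

MPC = 1 − MPS = 1 − 0.46 = 0.54.
Spending multiplier = 1/(1 − MPC) = 1/(1 − 0.54) = 1/0.46 ≈ 2.174.
Tax multiplier = −c·k = −0.54/0.46 ≈ −1.174. Need ΔY = −£315 billion, so ΔT = ΔY/(−c·k) = −(−£315 billion) × 0.46 / 0.54 ≈ +£268 billion.
The government should raise lump-sum taxes by £268 billion.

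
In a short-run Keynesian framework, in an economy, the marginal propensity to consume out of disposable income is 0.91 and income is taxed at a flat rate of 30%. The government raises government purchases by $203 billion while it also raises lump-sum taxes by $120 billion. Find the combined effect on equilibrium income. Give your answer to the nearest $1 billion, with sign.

+$258 billion

Expenditure multiplier = 1/(1 − c(1−t)) = 1/(1 − 0.91×0.7) = 1/0.363 ≈ 2.755.
ΔG contributes k·ΔG = (+$203 billion) / 0.363 ≈ +$559.2 billion.
ΔT of +$120 billion changes first-round spending by −c·ΔT = −$109.2 billion, contributing k·(−c·ΔT) = (−$109.2 billion) / 0.363 ≈ −$300.8 billion.
Net ΔY = k(ΔG − c·ΔT) = (+$93.8 billion) / 0.363 ≈ +$258 billion.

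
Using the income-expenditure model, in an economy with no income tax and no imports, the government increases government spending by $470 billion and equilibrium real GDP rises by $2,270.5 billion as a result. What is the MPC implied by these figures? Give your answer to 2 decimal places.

0.79

Implied spending multiplier k = ΔY/ΔG = 2,270.5/470 ≈ 4.8309.
Since k = 1/(1 − MPC), MPC = 1 − 1/k = 1 − ΔG/ΔY = 1 − 470/2,270.5 ≈ 0.79.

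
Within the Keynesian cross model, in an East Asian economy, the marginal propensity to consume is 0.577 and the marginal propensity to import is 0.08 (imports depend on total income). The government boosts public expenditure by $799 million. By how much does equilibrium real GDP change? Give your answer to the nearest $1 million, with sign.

+$1,588 million

Government-spending multiplier = 1/(1 − c + m) = 1/(1 − 0.577 + 0.08) = 1/0.503 ≈ 1.988.
ΔY = k × ΔG = (+$799 million) / 0.503 ≈ +$1,588 million.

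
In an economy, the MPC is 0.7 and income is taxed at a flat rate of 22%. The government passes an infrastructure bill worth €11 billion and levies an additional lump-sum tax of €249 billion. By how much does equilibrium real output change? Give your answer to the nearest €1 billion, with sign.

−€360 billion

Expenditure multiplier = 1/(1 − c(1−t)) = 1/(1 − 0.7×0.78) = 1/0.454 ≈ 2.203.
ΔG contributes k·ΔG = (+€11 billion) / 0.454 ≈ +€24.2 billion.
ΔT of +€249 billion changes first-round spending by −c·ΔT = −€174.3 billion, contributing k·(−c·ΔT) = (−€174.3 billion) / 0.454 ≈ −€383.9 billion.
Net ΔY = k(ΔG − c·ΔT) = (−€163.3 billion) / 0.454 ≈ −€360 billion.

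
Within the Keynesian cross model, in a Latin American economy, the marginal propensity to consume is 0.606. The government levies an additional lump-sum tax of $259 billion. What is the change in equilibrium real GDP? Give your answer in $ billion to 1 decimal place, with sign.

−$398.4 billion

A lump-sum tax change of +$259 billion shifts disposable income by −$259 billion; first-round consumption changes by −c × ΔT = −0.606 × (+$259 billion) = −$156.954 billion.
Expenditure multiplier = 1/(1 − MPC) = 1/(1 − 0.606) = 1/0.394 ≈ 2.538.
The tax multiplier is −c × k ≈ −1.538, so ΔY = k × (−c·ΔT) = (−$156.954 billion) / 0.394 ≈ −$398.4 billion.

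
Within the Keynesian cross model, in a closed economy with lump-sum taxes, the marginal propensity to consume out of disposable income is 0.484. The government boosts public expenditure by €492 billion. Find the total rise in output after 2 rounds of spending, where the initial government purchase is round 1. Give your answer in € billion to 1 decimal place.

Round 1 adds ΔG = €492 billion; each later round is MPC = 0.484 times the previous.
After 2 rounds: 492 + 238.128 = ΔG·(1 − c^2)/(1 − c) = 492 × (1 − 0.234256)/0.516 ≈ €730.1 billion.

€730.1 billion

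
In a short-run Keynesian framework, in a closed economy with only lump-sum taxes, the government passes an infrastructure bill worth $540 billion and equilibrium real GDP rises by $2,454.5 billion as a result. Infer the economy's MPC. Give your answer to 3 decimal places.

Implied spending multiplier k = ΔY/ΔG = 2,454.5/540 ≈ 4.5454.
Since k = 1/(1 − MPC), MPC = 1 − 1/k = 1 − ΔG/ΔY = 1 − 540/2,454.5 ≈ 0.780.

0.780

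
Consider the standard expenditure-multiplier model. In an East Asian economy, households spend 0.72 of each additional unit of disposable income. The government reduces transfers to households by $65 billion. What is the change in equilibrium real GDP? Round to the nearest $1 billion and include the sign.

The transfer change shifts disposable income by −$65 billion, so first-round consumption changes by c·ΔTR = 0.72 × (−$65 billion) = −$46.8 billion.
Expenditure multiplier = 1/(1 − MPC) = 1/(1 − 0.72) = 1/0.28 ≈ 3.571.
The transfer multiplier is c × k ≈ 2.571, so ΔY = k × (c·ΔTR) = (−$46.8 billion) / 0.28 ≈ −$167 billion.

−$167 billion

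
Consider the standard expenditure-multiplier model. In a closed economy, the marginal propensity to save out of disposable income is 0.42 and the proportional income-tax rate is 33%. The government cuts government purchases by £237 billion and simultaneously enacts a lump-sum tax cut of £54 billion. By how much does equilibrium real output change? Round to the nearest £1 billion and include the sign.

MPC = 1 − MPS = 1 − 0.42 = 0.58.
Expenditure multiplier = 1/(1 − c(1−t)) = 1/(1 − 0.58×0.67) = 1/0.6114 ≈ 1.636.
ΔG contributes k·ΔG = (−£237 billion) / 0.6114 ≈ −£387.6 billion.
ΔT of −£54 billion changes first-round spending by −c·ΔT = +£31.32 billion, contributing k·(−c·ΔT) = (+£31.32 billion) / 0.6114 ≈ +£51.2 billion.
Net ΔY = k(ΔG − c·ΔT) = (−£205.68 billion) / 0.6114 ≈ −£336 billion.

−£336 billion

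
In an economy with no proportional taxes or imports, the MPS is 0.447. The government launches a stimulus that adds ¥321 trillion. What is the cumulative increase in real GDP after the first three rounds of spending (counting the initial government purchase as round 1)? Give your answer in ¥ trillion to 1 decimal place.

¥596.7 trillion

MPC = 1 − MPS = 1 − 0.447 = 0.553.
Round 1 adds ΔG = ¥321 trillion; each later round is MPC = 0.553 times the previous.
After 3 rounds: 321 + 177.513 + 98.164689 = ΔG·(1 − c^3)/(1 − c) = 321 × (1 − 0.169112377)/0.447 ≈ ¥596.7 trillion.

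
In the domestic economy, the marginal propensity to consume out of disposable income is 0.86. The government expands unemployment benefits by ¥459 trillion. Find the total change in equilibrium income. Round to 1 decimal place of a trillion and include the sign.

The transfer change shifts disposable income by +¥459 trillion, so first-round consumption changes by c·ΔTR = 0.86 × (+¥459 trillion) = +¥394.74 trillion.
Expenditure multiplier = 1/(1 − MPC) = 1/(1 − 0.86) = 1/0.14 ≈ 7.143.
The transfer multiplier is c × k ≈ 6.143, so ΔY = k × (c·ΔTR) = (+¥394.74 trillion) / 0.14 ≈ +¥2,819.6 trillion.

+¥2,819.6 trillion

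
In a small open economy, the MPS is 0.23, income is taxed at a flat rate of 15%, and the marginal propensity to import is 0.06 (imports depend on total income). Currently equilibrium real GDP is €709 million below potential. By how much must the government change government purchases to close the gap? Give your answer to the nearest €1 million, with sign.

+€287 million

MPC = 1 − MPS = 1 − 0.23 = 0.77.
Spending multiplier = 1/(1 − c(1−t) + m) = 1/(1 − 0.77×0.85 + 0.06) = 1/0.4055 ≈ 2.466.
Need ΔY = +€709 million, so ΔG = ΔY/k = (+€709 million) × 0.4055 ≈ +€287 million.
The government should increase government purchases by €287 million.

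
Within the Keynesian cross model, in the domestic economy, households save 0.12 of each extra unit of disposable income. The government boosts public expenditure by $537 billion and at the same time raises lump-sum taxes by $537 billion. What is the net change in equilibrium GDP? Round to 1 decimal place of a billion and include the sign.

MPC = 1 − MPS = 1 − 0.12 = 0.88.
Expenditure multiplier = 1/(1 − MPC) = 1/(1 − 0.88) = 1/0.12 ≈ 8.333.
ΔG contributes k·ΔG = (+$537 billion) / 0.12 = +$4,475 billion.
ΔT of +$537 billion changes first-round spending by −c·ΔT = −$472.56 billion, contributing k·(−c·ΔT) = (−$472.56 billion) / 0.12 = −$3,938 billion.
With ΔG = ΔT and no other leakages, the balanced-budget multiplier is 1, so ΔY = ΔG = +$537 billion.

+$537.0 billion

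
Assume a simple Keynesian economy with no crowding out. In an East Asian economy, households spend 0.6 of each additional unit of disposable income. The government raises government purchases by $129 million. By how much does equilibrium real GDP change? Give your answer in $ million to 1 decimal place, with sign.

+$322.5 million

Expenditure multiplier = 1/(1 − MPC) = 1/(1 − 0.6) = 1/0.4 = 2.5.
ΔY = k × ΔG = (+$129 million) / 0.4 = +$322.5 million.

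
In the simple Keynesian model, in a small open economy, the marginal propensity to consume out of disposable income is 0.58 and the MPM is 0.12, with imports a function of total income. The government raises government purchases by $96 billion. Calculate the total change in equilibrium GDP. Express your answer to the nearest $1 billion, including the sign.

+$178 billion

Spending multiplier = 1/(1 − c + m) = 1/(1 − 0.58 + 0.12) = 1/0.54 ≈ 1.852.
ΔY = k × ΔG = (+$96 billion) / 0.54 ≈ +$178 billion.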